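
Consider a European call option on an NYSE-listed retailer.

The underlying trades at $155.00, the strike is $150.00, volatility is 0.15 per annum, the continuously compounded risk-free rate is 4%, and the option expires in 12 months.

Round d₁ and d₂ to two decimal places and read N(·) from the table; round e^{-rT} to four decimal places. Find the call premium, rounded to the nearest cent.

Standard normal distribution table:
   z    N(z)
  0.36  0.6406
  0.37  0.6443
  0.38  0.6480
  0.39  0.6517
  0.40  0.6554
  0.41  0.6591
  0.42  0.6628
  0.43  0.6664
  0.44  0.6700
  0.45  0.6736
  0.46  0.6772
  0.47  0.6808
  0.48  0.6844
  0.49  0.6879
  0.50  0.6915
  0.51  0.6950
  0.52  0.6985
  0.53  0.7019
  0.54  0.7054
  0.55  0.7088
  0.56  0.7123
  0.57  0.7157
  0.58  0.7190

$15.42

σ√T = 0.15 × 1.0000 = 0.1500
d₁ = [ln(155/150) + (0.04 + ½·0.15²)·1] / (σ√T) = (0.0328 + 0.0513) / 0.1500 = 0.5603 which rounds to 0.56
d₂ = 0.5603 − 0.1500 = 0.4103 which rounds to 0.41
exp(−rT) = exp(−0.04·1) = 0.9608
N(d₁) = N(0.56) = 0.7123;  N(d₂) = N(0.41) = 0.6591
C = 155·0.7123 − 150·0.9608·0.6591 = 110.4065 − 94.9895 = 15.4170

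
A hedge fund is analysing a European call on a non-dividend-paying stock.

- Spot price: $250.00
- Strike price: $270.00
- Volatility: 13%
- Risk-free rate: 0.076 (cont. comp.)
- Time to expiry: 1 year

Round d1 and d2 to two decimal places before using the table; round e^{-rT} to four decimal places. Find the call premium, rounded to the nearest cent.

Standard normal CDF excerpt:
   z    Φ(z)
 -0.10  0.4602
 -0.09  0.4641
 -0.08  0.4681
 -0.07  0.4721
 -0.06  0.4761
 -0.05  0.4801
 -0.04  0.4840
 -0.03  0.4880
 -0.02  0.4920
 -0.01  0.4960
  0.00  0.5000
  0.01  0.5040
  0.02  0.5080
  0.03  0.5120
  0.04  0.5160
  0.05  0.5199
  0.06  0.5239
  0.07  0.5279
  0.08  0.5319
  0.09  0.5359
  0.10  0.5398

$12.84

σ√T = 0.13 × 1.0000 = 0.1300
d₁ = [ln(250/270) + (0.076 + 0.13²/2)·1] / 0.1300 = [-0.0770 + 0.0844] / 0.1300 = 0.0576 ≈ 0.06
d₂ = d₁ − σ√T = 0.0576 − 0.1300 = -0.0724 ≈ -0.07
exp(−rT) = exp(−0.076·1) = 0.9268
C = 250·N(0.06) − 270·0.9268·N(-0.07) = 250·0.5239 − 270·0.9268·0.4721 = 130.9750 − 118.1364 = 12.8386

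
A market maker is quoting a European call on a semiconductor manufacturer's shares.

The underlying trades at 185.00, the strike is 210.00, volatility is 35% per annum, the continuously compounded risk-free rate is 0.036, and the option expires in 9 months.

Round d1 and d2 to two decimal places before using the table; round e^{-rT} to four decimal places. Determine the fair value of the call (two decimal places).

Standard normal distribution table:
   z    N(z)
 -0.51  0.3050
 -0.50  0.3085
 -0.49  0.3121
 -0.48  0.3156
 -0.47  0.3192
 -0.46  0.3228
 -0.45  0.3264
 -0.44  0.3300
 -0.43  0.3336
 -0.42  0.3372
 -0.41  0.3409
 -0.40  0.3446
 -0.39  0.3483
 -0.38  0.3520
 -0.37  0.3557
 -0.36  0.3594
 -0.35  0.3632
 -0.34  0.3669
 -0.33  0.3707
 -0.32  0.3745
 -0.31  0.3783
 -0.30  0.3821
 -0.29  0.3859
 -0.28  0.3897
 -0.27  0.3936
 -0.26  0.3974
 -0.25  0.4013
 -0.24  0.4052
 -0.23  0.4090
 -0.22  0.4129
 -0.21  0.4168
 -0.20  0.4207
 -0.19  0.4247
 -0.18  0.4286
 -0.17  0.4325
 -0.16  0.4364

14.78

T = 0.75;  σ√T = 0.3031
d₁ = [ln(185/210) + (0.036 + 0.35²/2)·0.75] / 0.3031 = [-0.1268 + 0.0729] / 0.3031 = -0.1775 ⇒ -0.18
d₂ = d₁ − σ√T = -0.1775 − 0.3031 = -0.4806 ⇒ -0.48
exp(−rT) = exp(−0.036·0.75) = 0.9734
C = 185·N(-0.18) − 210·0.9734·N(-0.48) = 185·0.4286 − 210·0.9734·0.3156 = 79.2910 − 64.5131 = 14.7779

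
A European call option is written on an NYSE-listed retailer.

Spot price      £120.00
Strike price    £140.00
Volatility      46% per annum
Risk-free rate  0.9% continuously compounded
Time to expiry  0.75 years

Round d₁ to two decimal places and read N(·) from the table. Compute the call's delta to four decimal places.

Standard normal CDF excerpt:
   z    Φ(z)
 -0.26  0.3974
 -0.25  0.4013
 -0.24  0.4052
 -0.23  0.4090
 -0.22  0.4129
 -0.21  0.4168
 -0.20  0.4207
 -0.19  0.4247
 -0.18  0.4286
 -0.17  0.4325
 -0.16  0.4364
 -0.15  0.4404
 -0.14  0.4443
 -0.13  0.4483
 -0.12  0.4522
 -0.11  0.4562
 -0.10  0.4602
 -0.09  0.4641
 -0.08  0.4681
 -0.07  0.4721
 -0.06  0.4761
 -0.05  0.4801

T = 0.75;  σ√T = 0.3984
d₁ = [ln(120/140) + (0.009 + 0.46²/2)·0.75] / 0.3984 = [-0.1542 + 0.0861] / 0.3984 = -0.1708 ⇒ -0.17
N(d₁) = N(-0.17) = 0.4325
Δ_call = N(d₁) = 0.4325

0.4325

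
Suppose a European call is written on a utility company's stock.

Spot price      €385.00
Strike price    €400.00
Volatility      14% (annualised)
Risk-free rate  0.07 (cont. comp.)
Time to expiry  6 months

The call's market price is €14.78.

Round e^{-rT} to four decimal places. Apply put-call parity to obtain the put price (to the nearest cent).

exp(−rT) = exp(−0.07·0.5) = 0.9656
Put-call parity: C − P = S − K·e^(−rT) = 385 − 400·0.9656 = 385 − 386.2400 = -1.2400
P = C − (C − P) = 14.78 − (-1.2400) = 16.0200

€16.02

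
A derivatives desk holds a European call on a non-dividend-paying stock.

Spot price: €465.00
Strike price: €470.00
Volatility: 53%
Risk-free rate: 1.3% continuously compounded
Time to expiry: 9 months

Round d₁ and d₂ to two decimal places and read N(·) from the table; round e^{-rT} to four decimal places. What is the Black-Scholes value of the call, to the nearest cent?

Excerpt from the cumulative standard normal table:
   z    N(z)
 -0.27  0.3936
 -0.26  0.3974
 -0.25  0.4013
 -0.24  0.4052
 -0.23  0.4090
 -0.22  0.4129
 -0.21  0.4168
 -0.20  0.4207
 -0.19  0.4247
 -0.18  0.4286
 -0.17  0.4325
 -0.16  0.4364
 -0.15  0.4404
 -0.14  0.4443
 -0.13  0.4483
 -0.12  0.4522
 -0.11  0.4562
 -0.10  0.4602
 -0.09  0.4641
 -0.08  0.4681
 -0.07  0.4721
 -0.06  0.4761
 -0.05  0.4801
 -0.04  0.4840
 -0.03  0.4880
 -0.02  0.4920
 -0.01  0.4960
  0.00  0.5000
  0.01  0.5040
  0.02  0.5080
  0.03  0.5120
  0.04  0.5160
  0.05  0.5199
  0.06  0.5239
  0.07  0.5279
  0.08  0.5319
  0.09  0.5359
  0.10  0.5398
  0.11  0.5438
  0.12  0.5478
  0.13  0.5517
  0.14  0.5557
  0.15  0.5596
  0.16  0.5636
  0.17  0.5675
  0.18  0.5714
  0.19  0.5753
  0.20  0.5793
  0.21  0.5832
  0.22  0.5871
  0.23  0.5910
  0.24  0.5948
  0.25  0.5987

σ√T = 0.53·√0.75 = 0.4590
ln(S/K) + (r + σ²/2)T = ln(465/470) + (0.013 + 0.53²/2)·0.75 = -0.0107 + 0.1151 = 0.1044
d₁ = 0.1044 / 0.4590 = 0.2274 → 0.23
d₂ = d₁ − σ√T = 0.2274 − 0.4590 = -0.2316 → -0.23
e^(−rT) = e^(−0.013·0.75) = 0.9903
C = 465·N(0.23) − 470·0.9903·N(-0.23) = 465·0.5910 − 470·0.9903·0.4090 = 274.8150 − 190.3654 = 84.4496

€84.45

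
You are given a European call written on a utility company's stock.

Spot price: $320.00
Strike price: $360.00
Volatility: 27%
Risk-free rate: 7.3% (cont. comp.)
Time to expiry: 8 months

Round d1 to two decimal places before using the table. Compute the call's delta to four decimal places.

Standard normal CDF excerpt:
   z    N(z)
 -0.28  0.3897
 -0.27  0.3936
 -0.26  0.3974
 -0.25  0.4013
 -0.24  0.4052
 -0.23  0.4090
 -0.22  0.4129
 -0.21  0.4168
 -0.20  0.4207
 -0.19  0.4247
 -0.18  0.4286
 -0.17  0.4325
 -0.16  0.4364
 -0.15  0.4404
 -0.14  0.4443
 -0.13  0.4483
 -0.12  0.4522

σ√T = 0.27 × 0.8165 = 0.2205
ln(S/K) + (r + σ²/2)T = ln(320/360) + (0.073 + 0.27²/2)·0.6667 = -0.1178 + 0.0730 = -0.0448
d₁ = -0.0448 / 0.2205 = -0.2033 ⇒ -0.20
N(d₁) = N(-0.20) = 0.4207
Δ_call = N(d₁) = 0.4207

0.4207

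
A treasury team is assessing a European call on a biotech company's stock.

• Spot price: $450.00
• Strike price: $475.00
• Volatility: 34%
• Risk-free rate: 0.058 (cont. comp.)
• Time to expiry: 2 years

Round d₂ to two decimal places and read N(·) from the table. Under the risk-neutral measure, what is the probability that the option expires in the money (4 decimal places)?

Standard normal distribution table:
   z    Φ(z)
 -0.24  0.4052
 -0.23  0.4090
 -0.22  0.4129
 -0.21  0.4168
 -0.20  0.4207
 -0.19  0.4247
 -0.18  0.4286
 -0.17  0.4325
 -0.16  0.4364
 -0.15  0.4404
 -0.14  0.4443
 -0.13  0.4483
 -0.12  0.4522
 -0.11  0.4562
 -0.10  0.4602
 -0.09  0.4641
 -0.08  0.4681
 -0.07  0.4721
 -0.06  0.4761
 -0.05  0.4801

0.4562

σ√T = 0.34 × 1.4142 = 0.4808
d₁ = [ln(450/475) + (0.058 + ½·0.34²)·2] / (σ√T) = (-0.0541 + 0.2316) / 0.4808 = 0.3692 which rounds to 0.37
d₂ = 0.3692 − 0.4808 = -0.1116 which rounds to -0.11
Pr(exercise) under Q = N(d₂) = 0.4562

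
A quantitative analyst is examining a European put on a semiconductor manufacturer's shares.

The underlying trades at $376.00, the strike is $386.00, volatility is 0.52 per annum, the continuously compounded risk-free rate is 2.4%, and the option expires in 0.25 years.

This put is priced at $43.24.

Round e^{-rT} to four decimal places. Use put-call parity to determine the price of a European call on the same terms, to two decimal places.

$35.56

e^(−rT) = e^(−0.024·0.25) = 0.9940
Put-call parity: C − P = S − K·e^(−rT) = 376 − 386·0.9940 = 376 − 383.6840 = -7.6840
C = P + (C − P) = 43.24 + (-7.6840) = 35.5560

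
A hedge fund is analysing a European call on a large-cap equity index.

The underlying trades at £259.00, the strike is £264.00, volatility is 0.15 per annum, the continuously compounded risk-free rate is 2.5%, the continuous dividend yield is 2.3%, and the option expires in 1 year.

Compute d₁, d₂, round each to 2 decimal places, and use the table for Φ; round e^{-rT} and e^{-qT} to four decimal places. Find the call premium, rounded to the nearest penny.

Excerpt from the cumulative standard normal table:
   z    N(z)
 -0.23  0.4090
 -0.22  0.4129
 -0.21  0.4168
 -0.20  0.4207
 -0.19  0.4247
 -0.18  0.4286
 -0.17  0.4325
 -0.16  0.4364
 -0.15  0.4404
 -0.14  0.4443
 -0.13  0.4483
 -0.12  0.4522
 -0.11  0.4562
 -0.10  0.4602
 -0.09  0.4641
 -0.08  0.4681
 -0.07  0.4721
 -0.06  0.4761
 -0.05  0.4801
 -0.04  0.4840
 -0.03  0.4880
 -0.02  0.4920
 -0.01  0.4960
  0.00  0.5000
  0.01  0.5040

σ√T = 0.15·√1 = 0.1500
d₁ = [ln(259/264) + (0.025 − 0.023 + 0.15²/2)·1] / 0.1500 = [-0.0191 + 0.0133] / 0.1500 = -0.0391 which rounds to -0.04
d₂ = d₁ − σ√T = -0.0391 − 0.1500 = -0.1891 which rounds to -0.19
exp(−qT) = exp(−0.023·1) = 0.9773;  exp(−rT) = exp(−0.025·1) = 0.9753
N(d₁) = N(-0.04) = 0.4840;  N(d₂) = N(-0.19) = 0.4247
C = 259·0.9773·0.4840 − 264·0.9753·0.4247 = 122.5104 − 109.3514 = 13.1590

£13.16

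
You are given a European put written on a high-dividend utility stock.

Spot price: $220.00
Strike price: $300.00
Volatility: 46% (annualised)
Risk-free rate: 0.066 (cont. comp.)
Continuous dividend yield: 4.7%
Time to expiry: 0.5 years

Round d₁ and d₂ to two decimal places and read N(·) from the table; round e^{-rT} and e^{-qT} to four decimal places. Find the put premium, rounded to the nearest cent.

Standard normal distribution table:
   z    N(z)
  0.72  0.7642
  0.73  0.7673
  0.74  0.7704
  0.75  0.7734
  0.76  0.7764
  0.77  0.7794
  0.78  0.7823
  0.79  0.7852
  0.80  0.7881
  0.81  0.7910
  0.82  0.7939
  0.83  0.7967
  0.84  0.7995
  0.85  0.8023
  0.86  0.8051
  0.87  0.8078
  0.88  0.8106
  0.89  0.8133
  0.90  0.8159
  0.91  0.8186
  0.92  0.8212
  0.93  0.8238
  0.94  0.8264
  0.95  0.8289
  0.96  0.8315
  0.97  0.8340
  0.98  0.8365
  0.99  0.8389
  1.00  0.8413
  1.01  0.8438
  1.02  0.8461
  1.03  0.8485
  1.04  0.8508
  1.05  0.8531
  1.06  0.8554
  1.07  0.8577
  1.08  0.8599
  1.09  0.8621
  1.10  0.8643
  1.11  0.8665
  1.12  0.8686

$83.38

T = 0.5;  σ√T = 0.3253
d₁ = [ln(220/300) + (0.066 − 0.047 + 0.46²/2)·0.5] / 0.3253 = [-0.3102 + 0.0624] / 0.3253 = -0.7617 ≈ -0.76
d₂ = d₁ − σ√T = -0.7617 − 0.3253 = -1.0870 ≈ -1.09
exp(−qT) = exp(−0.047·0.5) = 0.9768;  exp(−rT) = exp(−0.066·0.5) = 0.9675
N(−d₂) = N(1.09) = 0.8621;  N(−d₁) = N(0.76) = 0.7764
P = 300·0.9675·0.8621 − 220·0.9768·0.7764 = 250.2245 − 166.8453 = 83.3793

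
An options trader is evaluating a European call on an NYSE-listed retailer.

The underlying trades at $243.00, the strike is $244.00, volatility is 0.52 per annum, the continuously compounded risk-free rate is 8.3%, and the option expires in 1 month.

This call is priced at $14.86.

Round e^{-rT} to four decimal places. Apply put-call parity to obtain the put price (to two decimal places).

$14.18

e^(−rT) = e^(−0.083·0.08333) = 0.9931
Put-call parity: C − P = S − K·e^(−rT) = 243 − 244·0.9931 = 243 − 242.3164 = 0.6836
P = C − (C − P) = 14.86 − (0.6836) = 14.1764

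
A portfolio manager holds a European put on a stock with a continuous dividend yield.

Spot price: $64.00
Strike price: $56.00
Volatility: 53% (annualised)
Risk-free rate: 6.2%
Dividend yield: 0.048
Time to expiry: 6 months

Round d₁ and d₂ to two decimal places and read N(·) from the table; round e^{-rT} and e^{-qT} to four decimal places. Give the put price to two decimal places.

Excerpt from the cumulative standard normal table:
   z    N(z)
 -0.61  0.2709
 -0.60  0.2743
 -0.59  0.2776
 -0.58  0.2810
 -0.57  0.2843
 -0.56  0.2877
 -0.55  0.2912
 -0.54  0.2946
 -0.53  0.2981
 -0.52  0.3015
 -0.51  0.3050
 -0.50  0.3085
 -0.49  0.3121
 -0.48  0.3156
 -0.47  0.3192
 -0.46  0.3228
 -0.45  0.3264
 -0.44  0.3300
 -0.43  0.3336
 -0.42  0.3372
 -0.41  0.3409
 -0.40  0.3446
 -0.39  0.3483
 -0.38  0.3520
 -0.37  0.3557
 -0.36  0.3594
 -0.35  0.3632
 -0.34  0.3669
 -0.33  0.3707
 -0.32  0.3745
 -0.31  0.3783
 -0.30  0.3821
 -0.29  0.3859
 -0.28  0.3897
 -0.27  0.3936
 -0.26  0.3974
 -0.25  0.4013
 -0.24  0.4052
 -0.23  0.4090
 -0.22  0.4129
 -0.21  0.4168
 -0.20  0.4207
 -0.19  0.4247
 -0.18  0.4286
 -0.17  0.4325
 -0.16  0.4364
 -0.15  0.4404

T = 0.5;  σ√T = 0.3748
ln(S/K) + (r − q + σ²/2)T = ln(64/56) + (0.062 − 0.048 + 0.53²/2)·0.5 = 0.1335 + 0.0772 = 0.2108
d₁ = 0.2108 / 0.3748 = 0.5624 ⇒ 0.56
d₂ = d₁ − σ√T = 0.5624 − 0.3748 = 0.1876 ⇒ 0.19
exp(−qT) = exp(−0.048·0.5) = 0.9763;  exp(−rT) = exp(−0.062·0.5) = 0.9695
N(−d₂) = N(-0.19) = 0.4247;  N(−d₁) = N(-0.56) = 0.2877
P = 56·0.9695·0.4247 − 64·0.9763·0.2877 = 23.0578 − 17.9764 = 5.0814

$5.08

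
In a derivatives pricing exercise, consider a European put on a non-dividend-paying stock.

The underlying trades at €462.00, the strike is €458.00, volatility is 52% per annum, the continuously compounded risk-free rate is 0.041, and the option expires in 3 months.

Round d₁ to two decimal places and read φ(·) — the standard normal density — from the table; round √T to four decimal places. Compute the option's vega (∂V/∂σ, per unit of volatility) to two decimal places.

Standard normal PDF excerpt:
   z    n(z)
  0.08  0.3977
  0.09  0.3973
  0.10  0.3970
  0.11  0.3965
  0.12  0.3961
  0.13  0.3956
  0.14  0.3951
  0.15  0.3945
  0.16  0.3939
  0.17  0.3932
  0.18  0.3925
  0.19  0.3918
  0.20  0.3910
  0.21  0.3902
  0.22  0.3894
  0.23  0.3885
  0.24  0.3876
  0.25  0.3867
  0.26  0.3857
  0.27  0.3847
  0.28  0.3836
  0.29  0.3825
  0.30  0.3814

T = 0.25;  σ√T = 0.2600
ln(S/K) + (r + σ²/2)T = ln(462/458) + (0.041 + 0.52²/2)·0.25 = 0.0087 + 0.0441 = 0.0527
d₁ = 0.0527 / 0.2600 = 0.2029 ⇒ 0.20
√T = √0.25 = 0.5000
φ(d₁) = φ(0.20) = 0.3910
vega = S·φ(d₁)·√T = 462·0.3910·0.5000 = 90.3210

90.32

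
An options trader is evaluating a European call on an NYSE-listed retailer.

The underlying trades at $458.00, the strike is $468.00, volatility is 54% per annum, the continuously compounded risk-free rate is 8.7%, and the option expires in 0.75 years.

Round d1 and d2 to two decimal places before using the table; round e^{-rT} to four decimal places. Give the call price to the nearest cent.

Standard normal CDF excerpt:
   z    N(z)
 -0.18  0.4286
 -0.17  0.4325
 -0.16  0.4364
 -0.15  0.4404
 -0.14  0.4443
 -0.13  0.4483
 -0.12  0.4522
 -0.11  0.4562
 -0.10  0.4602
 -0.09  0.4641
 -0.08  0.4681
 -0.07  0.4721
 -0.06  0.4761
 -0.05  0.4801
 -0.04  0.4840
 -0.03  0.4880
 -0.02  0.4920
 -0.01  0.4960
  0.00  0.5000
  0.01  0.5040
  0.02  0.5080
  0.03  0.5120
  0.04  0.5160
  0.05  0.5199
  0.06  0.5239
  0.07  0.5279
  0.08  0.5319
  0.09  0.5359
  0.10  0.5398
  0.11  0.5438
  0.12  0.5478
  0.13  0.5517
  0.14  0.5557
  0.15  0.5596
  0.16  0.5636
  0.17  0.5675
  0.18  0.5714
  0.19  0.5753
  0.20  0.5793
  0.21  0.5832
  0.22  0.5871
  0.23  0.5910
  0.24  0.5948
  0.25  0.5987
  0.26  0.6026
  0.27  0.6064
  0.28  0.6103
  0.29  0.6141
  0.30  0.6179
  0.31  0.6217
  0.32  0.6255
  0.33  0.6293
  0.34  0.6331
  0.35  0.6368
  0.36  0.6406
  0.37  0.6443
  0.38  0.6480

$93.43

σ√T = 0.54·√0.75 = 0.4677
ln(S/K) + (r + σ²/2)T = ln(458/468) + (0.087 + 0.54²/2)·0.75 = -0.0216 + 0.1746 = 0.1530
d₁ = 0.1530 / 0.4677 = 0.3272 → 0.33
d₂ = d₁ − σ√T = 0.3272 − 0.4677 = -0.1405 → -0.14
exp(−rT) = exp(−0.087·0.75) = 0.9368
N(d₁) = N(0.33) = 0.6293;  N(d₂) = N(-0.14) = 0.4443
C = 458·0.6293 − 468·0.9368·0.4443 = 288.2194 − 194.7911 = 93.4283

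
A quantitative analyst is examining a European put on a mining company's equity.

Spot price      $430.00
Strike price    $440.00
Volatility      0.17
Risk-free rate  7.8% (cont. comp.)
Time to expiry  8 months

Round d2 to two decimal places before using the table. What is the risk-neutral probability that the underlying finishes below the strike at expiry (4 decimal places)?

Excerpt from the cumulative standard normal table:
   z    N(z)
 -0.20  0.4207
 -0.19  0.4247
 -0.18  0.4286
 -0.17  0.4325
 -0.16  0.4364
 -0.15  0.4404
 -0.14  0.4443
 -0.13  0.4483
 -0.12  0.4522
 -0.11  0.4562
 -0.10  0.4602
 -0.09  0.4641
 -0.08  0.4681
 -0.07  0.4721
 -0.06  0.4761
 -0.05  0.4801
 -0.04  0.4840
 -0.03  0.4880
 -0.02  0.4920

σ√T = 0.17·√0.6667 = 0.1388
ln(S/K) + (r + σ²/2)T = ln(430/440) + (0.078 + 0.17²/2)·0.6667 = -0.0230 + 0.0616 = 0.0386
d₁ = 0.0386 / 0.1388 = 0.2784 ⇒ 0.28
d₂ = d₁ − σ√T = 0.2784 − 0.1388 = 0.1396 ⇒ 0.14
Pr(exercise) under Q = N(−d₂) = N(-0.14) = 0.4443

0.4443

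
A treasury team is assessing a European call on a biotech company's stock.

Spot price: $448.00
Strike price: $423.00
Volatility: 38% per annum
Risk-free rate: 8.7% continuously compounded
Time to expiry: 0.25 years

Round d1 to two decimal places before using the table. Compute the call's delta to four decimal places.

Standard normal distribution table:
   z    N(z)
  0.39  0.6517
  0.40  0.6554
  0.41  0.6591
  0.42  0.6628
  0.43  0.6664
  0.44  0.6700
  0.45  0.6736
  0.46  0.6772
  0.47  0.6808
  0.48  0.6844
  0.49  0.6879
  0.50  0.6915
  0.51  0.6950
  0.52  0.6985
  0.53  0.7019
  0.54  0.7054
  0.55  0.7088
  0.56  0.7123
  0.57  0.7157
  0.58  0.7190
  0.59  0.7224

σ√T = 0.38·√0.25 = 0.1900
d₁ = [ln(448/423) + (0.087 + ½·0.38²)·0.25] / (σ√T) = (0.0574 + 0.0398) / 0.1900 = 0.5117 ≈ 0.51
N(d₁) = N(0.51) = 0.6950
Δ_call = N(d₁) = 0.6950

0.6950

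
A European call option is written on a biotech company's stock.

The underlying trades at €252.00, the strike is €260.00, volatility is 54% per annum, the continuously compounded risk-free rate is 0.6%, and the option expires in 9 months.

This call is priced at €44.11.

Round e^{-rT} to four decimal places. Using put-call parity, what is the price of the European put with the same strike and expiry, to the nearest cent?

€50.94

exp(−rT) = exp(−0.006·0.75) = 0.9955
Put-call parity: C − P = S − K·e^(−rT) = 252 − 260·0.9955 = 252 − 258.8300 = -6.8300
P = C − (C − P) = 44.11 − (-6.8300) = 50.9400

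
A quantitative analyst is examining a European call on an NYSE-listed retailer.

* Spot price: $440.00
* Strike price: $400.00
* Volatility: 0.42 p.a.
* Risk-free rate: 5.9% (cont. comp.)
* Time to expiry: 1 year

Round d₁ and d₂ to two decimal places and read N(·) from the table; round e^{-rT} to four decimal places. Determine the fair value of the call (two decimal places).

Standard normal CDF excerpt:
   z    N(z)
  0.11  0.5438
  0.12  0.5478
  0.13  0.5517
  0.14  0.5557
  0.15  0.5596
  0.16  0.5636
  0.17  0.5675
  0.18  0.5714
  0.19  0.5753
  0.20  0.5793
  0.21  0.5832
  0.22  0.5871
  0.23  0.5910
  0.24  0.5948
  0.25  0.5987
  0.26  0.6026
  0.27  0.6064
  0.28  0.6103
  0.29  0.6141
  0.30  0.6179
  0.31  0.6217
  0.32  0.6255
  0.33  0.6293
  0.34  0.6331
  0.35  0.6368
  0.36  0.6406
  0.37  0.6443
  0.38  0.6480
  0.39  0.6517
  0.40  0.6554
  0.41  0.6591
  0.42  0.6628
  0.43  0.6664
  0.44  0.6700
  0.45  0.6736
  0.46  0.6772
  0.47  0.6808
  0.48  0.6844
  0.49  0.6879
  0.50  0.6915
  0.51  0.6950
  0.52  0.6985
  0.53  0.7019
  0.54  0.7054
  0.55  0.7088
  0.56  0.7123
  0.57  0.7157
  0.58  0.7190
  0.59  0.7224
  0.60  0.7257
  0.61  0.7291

$103.84

σ√T = 0.42·√1 = 0.4200
d₁ = [ln(440/400) + (0.059 + ½·0.42²)·1] / (σ√T) = (0.0953 + 0.1472) / 0.4200 = 0.5774 which rounds to 0.58
d₂ = 0.5774 − 0.4200 = 0.1574 which rounds to 0.16
e^(−rT) = e^(−0.059·1) = 0.9427
N(d₁) = N(0.58) = 0.7190;  N(d₂) = N(0.16) = 0.5636
C = 440·0.7190 − 400·0.9427·0.5636 = 316.3600 − 212.5223 = 103.8377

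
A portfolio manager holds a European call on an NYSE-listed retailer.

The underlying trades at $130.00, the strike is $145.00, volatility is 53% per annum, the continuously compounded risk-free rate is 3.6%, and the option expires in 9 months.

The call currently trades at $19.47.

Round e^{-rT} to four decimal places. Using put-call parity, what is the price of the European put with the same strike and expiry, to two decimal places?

e^(−rT) = e^(−0.036·0.75) = 0.9734
Put-call parity: C − P = S − K·e^(−rT) = 130 − 145·0.9734 = 130 − 141.1430 = -11.1430
P = C − (C − P) = 19.47 − (-11.1430) = 30.6130

$30.61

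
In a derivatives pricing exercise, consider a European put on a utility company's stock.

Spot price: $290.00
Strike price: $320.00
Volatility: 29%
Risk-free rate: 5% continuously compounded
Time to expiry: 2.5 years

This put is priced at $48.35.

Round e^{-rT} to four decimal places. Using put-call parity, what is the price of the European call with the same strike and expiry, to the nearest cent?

$55.95

e^(−rT) = e^(−0.05·2.5) = 0.8825
Put-call parity: C − P = S − K·e^(−rT) = 290 − 320·0.8825 = 290 − 282.4000 = 7.6000
C = P + (C − P) = 48.35 + (7.6000) = 55.9500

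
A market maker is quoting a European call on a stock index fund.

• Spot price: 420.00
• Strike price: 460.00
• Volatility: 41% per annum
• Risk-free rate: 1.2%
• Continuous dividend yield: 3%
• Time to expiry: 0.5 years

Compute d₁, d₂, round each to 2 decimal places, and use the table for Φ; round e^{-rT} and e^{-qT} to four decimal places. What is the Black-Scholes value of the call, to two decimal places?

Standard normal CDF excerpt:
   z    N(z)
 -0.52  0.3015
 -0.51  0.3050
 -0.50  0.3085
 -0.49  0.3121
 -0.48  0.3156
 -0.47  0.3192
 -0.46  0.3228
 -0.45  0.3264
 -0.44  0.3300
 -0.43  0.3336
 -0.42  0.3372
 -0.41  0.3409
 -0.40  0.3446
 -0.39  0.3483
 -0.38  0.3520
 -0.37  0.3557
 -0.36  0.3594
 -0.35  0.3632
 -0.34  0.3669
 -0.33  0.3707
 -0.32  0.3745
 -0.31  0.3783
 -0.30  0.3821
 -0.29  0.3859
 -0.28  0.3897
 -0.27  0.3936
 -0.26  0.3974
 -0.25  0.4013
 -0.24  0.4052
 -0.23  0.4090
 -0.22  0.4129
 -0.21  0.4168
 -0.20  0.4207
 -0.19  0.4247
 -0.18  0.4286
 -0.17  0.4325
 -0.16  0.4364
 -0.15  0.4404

σ√T = 0.41·√0.5 = 0.2899
d₁ = [ln(420/460) + (0.012 − 0.03 + 0.41²/2)·0.5] / 0.2899 = [-0.0910 + 0.0330] / 0.2899 = -0.1999 ⇒ -0.20
d₂ = d₁ − σ√T = -0.1999 − 0.2899 = -0.4898 ⇒ -0.49
exp(−qT) = exp(−0.03·0.5) = 0.9851;  exp(−rT) = exp(−0.012·0.5) = 0.9940
N(d₁) = N(-0.20) = 0.4207;  N(d₂) = N(-0.49) = 0.3121
C = 420·0.9851·0.4207 − 460·0.9940·0.3121 = 174.0613 − 142.7046 = 31.3567

31.36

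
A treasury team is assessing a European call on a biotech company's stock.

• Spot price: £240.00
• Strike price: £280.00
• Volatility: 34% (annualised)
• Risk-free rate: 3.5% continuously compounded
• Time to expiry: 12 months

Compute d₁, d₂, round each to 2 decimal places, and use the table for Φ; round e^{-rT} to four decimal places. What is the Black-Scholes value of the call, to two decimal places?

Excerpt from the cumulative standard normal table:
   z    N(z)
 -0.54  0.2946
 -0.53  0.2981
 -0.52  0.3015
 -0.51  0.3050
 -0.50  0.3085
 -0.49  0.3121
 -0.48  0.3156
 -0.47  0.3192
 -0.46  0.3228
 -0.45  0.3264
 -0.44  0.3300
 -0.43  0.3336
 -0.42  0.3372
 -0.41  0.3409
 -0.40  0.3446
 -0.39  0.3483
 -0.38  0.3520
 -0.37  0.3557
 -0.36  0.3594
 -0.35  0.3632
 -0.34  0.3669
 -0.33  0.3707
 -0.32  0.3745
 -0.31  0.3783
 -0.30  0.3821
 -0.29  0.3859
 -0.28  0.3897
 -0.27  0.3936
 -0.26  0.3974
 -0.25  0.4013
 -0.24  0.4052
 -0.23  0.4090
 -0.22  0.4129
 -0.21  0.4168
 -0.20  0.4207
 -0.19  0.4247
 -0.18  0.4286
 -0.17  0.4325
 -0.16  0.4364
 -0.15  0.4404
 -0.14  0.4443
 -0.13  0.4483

σ√T = 0.34·√1 = 0.3400
d₁ = [ln(240/280) + (0.035 + 0.34²/2)·1] / 0.3400 = [-0.1542 + 0.0928] / 0.3400 = -0.1804 which rounds to -0.18
d₂ = d₁ − σ√T = -0.1804 − 0.3400 = -0.5204 which rounds to -0.52
exp(−rT) = exp(−0.035·1) = 0.9656
N(d₁) = N(-0.18) = 0.4286;  N(d₂) = N(-0.52) = 0.3015
C = 240·0.4286 − 280·0.9656·0.3015 = 102.8640 − 81.5160 = 21.3480

£21.35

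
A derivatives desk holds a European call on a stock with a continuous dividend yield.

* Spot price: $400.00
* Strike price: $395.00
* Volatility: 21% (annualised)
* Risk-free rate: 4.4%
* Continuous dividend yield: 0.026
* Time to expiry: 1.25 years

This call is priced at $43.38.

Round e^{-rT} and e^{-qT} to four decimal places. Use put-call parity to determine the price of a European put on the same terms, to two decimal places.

e^(−qT) = e^(−0.026·1.25) = 0.9680;  e^(−rT) = e^(−0.044·1.25) = 0.9465
Put-call parity: C − P = S·e^(−qT) − K·e^(−rT) = 400·0.9680 − 395·0.9465 = 387.2000 − 373.8675 = 13.3325
P = C − (C − P) = 43.38 − (13.3325) = 30.0475

$30.05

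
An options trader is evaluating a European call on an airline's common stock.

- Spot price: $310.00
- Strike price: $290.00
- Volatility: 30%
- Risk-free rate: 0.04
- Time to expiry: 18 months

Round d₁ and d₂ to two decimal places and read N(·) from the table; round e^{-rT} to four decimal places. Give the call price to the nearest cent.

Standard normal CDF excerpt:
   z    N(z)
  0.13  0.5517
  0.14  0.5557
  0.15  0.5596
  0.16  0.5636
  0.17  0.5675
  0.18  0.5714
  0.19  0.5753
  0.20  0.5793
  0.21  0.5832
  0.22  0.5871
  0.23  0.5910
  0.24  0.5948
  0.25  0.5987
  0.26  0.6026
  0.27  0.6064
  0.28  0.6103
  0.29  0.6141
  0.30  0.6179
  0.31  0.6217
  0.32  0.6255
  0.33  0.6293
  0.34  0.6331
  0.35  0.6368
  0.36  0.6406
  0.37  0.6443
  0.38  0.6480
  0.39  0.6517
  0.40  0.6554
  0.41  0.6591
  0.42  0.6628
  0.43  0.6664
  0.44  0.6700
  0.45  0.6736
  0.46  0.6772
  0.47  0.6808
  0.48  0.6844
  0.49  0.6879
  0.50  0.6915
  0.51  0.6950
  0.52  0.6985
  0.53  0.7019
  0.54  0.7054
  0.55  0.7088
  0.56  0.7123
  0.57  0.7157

σ√T = 0.3·√1.5 = 0.3674
d₁ = [ln(310/290) + (0.04 + 0.3²/2)·1.5] / 0.3674 = [0.0667 + 0.1275] / 0.3674 = 0.5285 which rounds to 0.53
d₂ = d₁ − σ√T = 0.5285 − 0.3674 = 0.1611 which rounds to 0.16
e^(−rT) = e^(−0.04·1.5) = 0.9418
N(d₁) = N(0.53) = 0.7019;  N(d₂) = N(0.16) = 0.5636
C = 310·0.7019 − 290·0.9418·0.5636 = 217.5890 − 153.9316 = 63.6574

$63.66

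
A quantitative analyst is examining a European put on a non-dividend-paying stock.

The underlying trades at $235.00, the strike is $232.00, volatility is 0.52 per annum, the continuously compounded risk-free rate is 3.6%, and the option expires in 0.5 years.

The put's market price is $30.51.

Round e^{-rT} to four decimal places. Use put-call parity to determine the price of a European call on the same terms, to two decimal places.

e^(−rT) = e^(−0.036·0.5) = 0.9822
Put-call parity: C − P = S − K·e^(−rT) = 235 − 232·0.9822 = 235 − 227.8704 = 7.1296
C = P + (C − P) = 30.51 + (7.1296) = 37.6396

$37.64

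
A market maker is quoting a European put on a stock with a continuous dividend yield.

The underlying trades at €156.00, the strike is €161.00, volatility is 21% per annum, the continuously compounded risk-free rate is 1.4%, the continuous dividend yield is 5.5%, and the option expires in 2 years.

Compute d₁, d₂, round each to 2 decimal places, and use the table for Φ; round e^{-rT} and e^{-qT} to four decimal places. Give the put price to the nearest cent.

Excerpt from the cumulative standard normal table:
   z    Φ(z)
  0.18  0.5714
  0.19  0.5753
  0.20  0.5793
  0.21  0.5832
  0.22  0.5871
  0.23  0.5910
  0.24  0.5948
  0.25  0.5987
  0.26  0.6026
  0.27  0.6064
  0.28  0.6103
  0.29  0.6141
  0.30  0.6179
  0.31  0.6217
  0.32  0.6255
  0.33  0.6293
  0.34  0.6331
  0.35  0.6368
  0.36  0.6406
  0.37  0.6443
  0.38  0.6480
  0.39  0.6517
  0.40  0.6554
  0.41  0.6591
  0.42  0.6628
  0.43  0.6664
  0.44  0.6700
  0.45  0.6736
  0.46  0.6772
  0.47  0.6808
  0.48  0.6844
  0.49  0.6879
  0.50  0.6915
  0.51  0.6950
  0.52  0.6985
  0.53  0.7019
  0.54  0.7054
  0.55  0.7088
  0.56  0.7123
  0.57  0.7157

σ√T = 0.21·√2 = 0.2970
d₁ = [ln(156/161) + (0.014 − 0.055 + 0.21²/2)·2] / 0.2970 = [-0.0315 − 0.0379] / 0.2970 = -0.2338 → -0.23
d₂ = d₁ − σ√T = -0.2338 − 0.2970 = -0.5308 → -0.53
exp(−qT) = exp(−0.055·2) = 0.8958;  exp(−rT) = exp(−0.014·2) = 0.9724
N(−d₂) = N(0.53) = 0.7019;  N(−d₁) = N(0.23) = 0.5910
P = 161·0.9724·0.7019 − 156·0.8958·0.5910 = 109.8869 − 82.5892 = 27.2978

€27.30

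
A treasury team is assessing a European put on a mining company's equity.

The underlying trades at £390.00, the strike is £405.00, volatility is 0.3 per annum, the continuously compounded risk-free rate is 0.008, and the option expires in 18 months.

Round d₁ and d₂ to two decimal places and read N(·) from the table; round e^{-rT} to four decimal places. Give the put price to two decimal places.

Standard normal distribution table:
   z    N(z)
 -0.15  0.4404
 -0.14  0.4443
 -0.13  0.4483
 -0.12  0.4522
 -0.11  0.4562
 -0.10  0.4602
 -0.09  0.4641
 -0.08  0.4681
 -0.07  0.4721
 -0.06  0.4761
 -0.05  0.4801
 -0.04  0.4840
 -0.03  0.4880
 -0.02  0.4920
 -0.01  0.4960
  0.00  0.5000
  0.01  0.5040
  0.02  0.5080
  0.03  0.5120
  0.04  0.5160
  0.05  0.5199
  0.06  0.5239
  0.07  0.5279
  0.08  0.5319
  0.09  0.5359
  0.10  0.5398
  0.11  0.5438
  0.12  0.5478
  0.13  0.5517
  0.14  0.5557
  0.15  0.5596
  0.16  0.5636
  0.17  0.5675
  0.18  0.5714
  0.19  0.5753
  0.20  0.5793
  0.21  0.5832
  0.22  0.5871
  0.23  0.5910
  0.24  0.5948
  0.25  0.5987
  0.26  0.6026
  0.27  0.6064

σ√T = 0.3 × 1.2247 = 0.3674
d₁ = [ln(390/405) + (0.008 + 0.3²/2)·1.5] / 0.3674 = [-0.0377 + 0.0795] / 0.3674 = 0.1137 ⇒ 0.11
d₂ = d₁ − σ√T = 0.1137 − 0.3674 = -0.2538 ⇒ -0.25
exp(−rT) = exp(−0.008·1.5) = 0.9881
N(−d₂) = N(0.25) = 0.5987;  N(−d₁) = N(-0.11) = 0.4562
P = 405·0.9881·0.5987 − 390·0.4562 = 239.5881 − 177.9180 = 61.6701

£61.67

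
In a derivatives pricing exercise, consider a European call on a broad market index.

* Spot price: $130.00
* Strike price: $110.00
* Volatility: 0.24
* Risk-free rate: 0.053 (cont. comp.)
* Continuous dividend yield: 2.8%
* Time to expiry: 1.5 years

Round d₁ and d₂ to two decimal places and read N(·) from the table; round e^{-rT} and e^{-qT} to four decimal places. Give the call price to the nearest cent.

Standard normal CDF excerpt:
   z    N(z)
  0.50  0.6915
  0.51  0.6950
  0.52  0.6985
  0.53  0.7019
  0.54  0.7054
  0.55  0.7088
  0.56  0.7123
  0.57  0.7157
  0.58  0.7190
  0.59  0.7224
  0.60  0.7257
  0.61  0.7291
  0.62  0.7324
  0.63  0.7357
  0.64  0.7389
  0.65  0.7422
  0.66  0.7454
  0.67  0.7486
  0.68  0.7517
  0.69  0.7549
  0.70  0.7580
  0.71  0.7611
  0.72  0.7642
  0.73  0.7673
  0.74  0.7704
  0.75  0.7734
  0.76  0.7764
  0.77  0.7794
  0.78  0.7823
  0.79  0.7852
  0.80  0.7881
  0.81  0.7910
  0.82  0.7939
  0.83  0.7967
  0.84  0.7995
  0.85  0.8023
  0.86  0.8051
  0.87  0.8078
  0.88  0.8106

$27.65

T = 1.5;  σ√T = 0.2939
d₁ = [ln(130/110) + (0.053 − 0.028 + 0.24²/2)·1.5] / 0.2939 = [0.1671 + 0.0807] / 0.2939 = 0.8429 ≈ 0.84
d₂ = d₁ − σ√T = 0.8429 − 0.2939 = 0.5489 ≈ 0.55
exp(−qT) = exp(−0.028·1.5) = 0.9589;  exp(−rT) = exp(−0.053·1.5) = 0.9236
N(d₁) = N(0.84) = 0.7995;  N(d₂) = N(0.55) = 0.7088
C = 130·0.9589·0.7995 − 110·0.9236·0.7088 = 99.6633 − 72.0112 = 27.6520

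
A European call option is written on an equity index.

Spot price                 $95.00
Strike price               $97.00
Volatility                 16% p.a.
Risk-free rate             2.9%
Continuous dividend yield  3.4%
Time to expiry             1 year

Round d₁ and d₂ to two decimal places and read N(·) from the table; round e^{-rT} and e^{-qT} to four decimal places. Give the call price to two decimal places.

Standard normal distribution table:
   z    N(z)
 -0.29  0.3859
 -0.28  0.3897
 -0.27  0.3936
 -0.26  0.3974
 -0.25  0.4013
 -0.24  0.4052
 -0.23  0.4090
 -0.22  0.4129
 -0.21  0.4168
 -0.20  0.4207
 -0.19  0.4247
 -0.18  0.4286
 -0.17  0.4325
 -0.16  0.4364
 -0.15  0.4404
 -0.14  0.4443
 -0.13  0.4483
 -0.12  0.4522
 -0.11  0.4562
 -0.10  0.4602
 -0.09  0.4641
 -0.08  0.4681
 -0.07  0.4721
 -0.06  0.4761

T = 1;  σ√T = 0.1600
d₁ = [ln(95/97) + (0.029 − 0.034 + 0.16²/2)·1] / 0.1600 = [-0.0208 + 0.0078] / 0.1600 = -0.0815 which rounds to -0.08
d₂ = d₁ − σ√T = -0.0815 − 0.1600 = -0.2415 which rounds to -0.24
e^(−qT) = e^(−0.034·1) = 0.9666;  e^(−rT) = e^(−0.029·1) = 0.9714
N(d₁) = N(-0.08) = 0.4681;  N(d₂) = N(-0.24) = 0.4052
C = 95·0.9666·0.4681 − 97·0.9714·0.4052 = 42.9842 − 38.1803 = 4.8039

$4.80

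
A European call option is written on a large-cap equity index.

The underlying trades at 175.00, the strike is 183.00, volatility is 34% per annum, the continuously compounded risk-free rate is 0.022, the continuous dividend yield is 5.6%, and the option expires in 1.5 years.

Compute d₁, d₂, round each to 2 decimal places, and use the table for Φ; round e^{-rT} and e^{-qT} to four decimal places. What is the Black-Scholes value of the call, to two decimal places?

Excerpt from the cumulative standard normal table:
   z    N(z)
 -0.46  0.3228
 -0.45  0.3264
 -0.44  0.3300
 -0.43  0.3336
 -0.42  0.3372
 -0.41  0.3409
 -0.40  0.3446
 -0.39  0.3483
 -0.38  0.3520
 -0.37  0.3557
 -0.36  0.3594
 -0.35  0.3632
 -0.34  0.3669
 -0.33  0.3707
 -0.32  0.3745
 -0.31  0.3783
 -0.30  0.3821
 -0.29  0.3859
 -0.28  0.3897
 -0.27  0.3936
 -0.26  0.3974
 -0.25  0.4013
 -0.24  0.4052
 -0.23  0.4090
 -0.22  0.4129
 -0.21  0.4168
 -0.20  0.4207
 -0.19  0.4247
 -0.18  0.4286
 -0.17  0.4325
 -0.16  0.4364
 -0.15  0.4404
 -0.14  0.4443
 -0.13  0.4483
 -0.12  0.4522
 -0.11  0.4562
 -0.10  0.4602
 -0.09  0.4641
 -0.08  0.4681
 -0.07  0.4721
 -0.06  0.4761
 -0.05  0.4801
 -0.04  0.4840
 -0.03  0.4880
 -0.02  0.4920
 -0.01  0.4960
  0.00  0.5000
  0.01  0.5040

T = 1.5;  σ√T = 0.4164
ln(S/K) + (r − q + σ²/2)T = ln(175/183) + (0.022 − 0.056 + 0.34²/2)·1.5 = -0.0447 + 0.0357 = -0.0090
d₁ = -0.0090 / 0.4164 = -0.0216 → -0.02
d₂ = d₁ − σ√T = -0.0216 − 0.4164 = -0.4380 → -0.44
e^(−qT) = e^(−0.056·1.5) = 0.9194;  e^(−rT) = e^(−0.022·1.5) = 0.9675
N(d₁) = N(-0.02) = 0.4920;  N(d₂) = N(-0.44) = 0.3300
C = 175·0.9194·0.4920 − 183·0.9675·0.3300 = 79.1603 − 58.4273 = 20.7330

20.73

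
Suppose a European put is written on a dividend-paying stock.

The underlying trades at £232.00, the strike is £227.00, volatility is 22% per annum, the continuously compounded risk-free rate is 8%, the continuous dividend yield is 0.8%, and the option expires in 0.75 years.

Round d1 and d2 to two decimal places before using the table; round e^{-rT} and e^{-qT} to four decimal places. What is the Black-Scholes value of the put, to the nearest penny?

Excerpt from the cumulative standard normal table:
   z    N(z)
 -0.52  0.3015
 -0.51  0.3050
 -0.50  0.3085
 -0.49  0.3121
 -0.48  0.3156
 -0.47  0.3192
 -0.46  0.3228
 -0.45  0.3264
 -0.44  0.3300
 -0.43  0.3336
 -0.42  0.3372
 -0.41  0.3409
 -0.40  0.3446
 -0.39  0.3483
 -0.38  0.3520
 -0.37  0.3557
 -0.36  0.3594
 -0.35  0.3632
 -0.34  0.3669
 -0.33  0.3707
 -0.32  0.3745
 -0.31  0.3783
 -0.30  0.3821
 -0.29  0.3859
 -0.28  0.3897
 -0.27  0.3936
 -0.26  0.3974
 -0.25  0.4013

£9.72

σ√T = 0.22 × 0.8660 = 0.1905
d₁ = [ln(232/227) + (0.08 − 0.008 + 0.22²/2)·0.75] / 0.1905 = [0.0218 + 0.0722] / 0.1905 = 0.4930 ⇒ 0.49
d₂ = d₁ − σ√T = 0.4930 − 0.1905 = 0.3025 ⇒ 0.30
exp(−qT) = exp(−0.008·0.75) = 0.9940;  exp(−rT) = exp(−0.08·0.75) = 0.9418
N(−d₂) = N(-0.30) = 0.3821;  N(−d₁) = N(-0.49) = 0.3121
P = 227·0.9418·0.3821 − 232·0.9940·0.3121 = 81.6886 − 71.9728 = 9.7159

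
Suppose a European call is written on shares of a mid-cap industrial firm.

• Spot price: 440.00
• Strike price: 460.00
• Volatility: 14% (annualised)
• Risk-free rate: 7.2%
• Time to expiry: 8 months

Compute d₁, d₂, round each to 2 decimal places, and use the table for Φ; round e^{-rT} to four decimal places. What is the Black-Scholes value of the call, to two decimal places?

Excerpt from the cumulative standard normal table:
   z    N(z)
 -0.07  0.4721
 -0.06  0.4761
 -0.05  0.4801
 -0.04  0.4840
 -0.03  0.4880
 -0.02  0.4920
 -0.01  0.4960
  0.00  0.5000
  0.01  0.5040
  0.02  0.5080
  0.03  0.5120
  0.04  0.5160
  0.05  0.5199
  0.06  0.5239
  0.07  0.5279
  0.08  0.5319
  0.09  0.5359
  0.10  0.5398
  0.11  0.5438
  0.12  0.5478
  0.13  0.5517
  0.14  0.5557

21.84

σ√T = 0.14 × 0.8165 = 0.1143
d₁ = [ln(440/460) + (0.072 + ½·0.14²)·0.6667] / (σ√T) = (-0.0445 + 0.0545) / 0.1143 = 0.0882 which rounds to 0.09
d₂ = 0.0882 − 0.1143 = -0.0261 which rounds to -0.03
exp(−rT) = exp(−0.072·0.6667) = 0.9531
C = 440·N(0.09) − 460·0.9531·N(-0.03) = 440·0.5359 − 460·0.9531·0.4880 = 235.7960 − 213.9519 = 21.8441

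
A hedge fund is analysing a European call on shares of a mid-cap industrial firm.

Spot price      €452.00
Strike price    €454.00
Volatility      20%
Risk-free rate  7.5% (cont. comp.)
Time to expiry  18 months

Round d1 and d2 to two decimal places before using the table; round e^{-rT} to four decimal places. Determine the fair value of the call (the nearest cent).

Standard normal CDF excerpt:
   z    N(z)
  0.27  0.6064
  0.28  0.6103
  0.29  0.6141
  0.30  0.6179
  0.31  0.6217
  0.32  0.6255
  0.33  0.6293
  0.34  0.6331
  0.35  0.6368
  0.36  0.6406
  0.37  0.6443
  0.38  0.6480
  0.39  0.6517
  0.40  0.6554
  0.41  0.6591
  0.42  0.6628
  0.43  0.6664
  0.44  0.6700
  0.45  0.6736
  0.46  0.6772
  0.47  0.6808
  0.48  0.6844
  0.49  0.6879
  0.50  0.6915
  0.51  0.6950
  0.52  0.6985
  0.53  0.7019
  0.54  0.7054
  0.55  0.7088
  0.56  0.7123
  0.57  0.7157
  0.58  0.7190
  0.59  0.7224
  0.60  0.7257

€68.20

σ√T = 0.2 × 1.2247 = 0.2449
d₁ = [ln(452/454) + (0.075 + 0.2²/2)·1.5] / 0.2449 = [-0.0044 + 0.1425] / 0.2449 = 0.5637 which rounds to 0.56
d₂ = d₁ − σ√T = 0.5637 − 0.2449 = 0.3188 which rounds to 0.32
exp(−rT) = exp(−0.075·1.5) = 0.8936
N(d₁) = N(0.56) = 0.7123;  N(d₂) = N(0.32) = 0.6255
C = 452·0.7123 − 454·0.8936·0.6255 = 321.9596 − 253.7618 = 68.1978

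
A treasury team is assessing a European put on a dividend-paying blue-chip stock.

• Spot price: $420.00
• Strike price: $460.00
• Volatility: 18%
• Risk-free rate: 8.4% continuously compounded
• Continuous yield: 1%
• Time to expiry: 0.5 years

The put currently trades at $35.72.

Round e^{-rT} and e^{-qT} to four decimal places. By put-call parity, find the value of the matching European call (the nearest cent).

exp(−qT) = exp(−0.01·0.5) = 0.9950;  exp(−rT) = exp(−0.084·0.5) = 0.9589
Put-call parity: C − P = S·e^(−qT) − K·e^(−rT) = 420·0.9950 − 460·0.9589 = 417.9000 − 441.0940 = -23.1940
C = P + (C − P) = 35.72 + (-23.1940) = 12.5260

$12.53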